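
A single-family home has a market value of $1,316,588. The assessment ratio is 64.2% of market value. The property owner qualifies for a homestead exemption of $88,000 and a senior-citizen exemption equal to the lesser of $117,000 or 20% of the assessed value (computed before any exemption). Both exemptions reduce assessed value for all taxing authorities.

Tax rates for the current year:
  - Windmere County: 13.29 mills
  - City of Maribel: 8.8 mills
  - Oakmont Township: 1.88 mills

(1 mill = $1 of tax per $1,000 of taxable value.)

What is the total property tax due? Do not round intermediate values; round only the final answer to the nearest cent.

$15,346.78

Assessed value = $1,316,588 × 0.642 = $845,249.496
Senior-citizen exemption = min($117,000, 20% × $845,249.496) = min($117,000, $169,049.8992) = $117,000 (dollar cap binds)
Taxable value = $845,249.496 − $88,000 − $117,000 = $640,249.496
Windmere County: $640,249.496 × 0.01329 = $8,508.91580184
City of Maribel: $640,249.496 × 0.0088 = $5,634.1955648
Oakmont Township: $640,249.496 × 0.00188 = $1,203.66905248
Total = $15,346.78041912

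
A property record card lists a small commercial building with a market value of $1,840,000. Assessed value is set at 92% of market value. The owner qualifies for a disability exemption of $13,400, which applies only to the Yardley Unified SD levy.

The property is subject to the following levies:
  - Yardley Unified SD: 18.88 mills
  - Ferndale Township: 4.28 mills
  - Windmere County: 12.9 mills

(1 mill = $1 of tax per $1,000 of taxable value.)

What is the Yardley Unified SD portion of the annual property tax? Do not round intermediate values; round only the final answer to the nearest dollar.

$31,707

Assessed value = $1,840,000 × 0.92 = $1,692,800
Yardley Unified SD taxable value = $1,692,800 − $13,400 = $1,679,400
Yardley Unified SD levy = $1,679,400 × 0.01888 = $31,707.072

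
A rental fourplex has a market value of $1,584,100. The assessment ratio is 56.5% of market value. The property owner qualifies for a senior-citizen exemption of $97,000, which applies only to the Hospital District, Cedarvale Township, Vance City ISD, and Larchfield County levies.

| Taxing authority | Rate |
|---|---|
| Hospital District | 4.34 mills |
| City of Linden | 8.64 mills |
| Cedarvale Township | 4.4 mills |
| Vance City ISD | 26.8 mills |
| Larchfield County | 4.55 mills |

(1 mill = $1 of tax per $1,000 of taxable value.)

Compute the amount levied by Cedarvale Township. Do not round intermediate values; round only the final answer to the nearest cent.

Assessed value = $1,584,100 × 0.565 = $895,016.5
Cedarvale Township taxable value = $895,016.5 − $97,000 = $798,016.5
Cedarvale Township levy = $798,016.5 × 0.0044 = $3,511.2726

$3,511.27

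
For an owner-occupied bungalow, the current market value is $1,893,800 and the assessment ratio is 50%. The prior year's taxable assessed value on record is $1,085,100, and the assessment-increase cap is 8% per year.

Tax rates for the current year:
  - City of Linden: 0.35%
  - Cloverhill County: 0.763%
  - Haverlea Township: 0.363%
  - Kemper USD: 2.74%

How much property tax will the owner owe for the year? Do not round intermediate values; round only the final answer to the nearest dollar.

Uncapped assessed value = $1,893,800 × 0.5 = $946,900
Cap limit = $1,085,100 × 1.08 = $1,171,908
Taxable assessed value = min($946,900, $1,171,908) = $946,900 (cap does not bind)
City of Linden: $946,900 × 0.0035 = $3,314.15
Cloverhill County: $946,900 × 0.00763 = $7,224.847
Haverlea Township: $946,900 × 0.00363 = $3,437.247
Kemper USD: $946,900 × 0.0274 = $25,945.06
Total = $39,921.304

$39,921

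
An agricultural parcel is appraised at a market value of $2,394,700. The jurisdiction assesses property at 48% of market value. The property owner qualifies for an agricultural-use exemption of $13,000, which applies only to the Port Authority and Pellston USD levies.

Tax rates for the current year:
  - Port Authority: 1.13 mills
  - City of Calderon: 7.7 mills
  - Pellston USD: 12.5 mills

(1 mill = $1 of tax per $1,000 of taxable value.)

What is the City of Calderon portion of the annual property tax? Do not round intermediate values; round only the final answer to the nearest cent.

Assessed value = $2,394,700 × 0.48 = $1,149,456
City of Calderon taxable value = $1,149,456 (exemption does not apply)
City of Calderon levy = $1,149,456 × 0.0077 = $8,850.8112

$8,850.81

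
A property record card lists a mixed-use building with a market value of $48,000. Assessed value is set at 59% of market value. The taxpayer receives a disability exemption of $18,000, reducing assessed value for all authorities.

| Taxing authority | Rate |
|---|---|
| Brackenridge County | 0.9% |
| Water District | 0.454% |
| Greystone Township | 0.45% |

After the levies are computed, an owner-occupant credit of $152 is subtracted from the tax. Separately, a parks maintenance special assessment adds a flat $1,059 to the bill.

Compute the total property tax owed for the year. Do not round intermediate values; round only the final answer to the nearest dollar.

Assessed value = $48,000 × 0.59 = $28,320
Taxable value = $28,320 − $18,000 = $10,320
Brackenridge County: $10,320 × 0.009 = $92.88
Water District: $10,320 × 0.00454 = $46.8528
Greystone Township: $10,320 × 0.0045 = $46.44
Levies subtotal = $186.1728
After credit = $186.1728 − $152 = $34.1728
Total = $34.1728 + $1,059 = $1,093.1728

$1,093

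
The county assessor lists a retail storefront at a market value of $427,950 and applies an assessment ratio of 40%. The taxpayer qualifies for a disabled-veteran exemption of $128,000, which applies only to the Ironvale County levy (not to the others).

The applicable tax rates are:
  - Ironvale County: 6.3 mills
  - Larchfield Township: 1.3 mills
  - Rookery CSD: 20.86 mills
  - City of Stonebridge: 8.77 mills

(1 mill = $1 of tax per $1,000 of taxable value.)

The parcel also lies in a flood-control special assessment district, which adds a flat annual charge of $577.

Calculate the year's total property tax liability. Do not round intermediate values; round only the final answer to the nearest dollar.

Assessed value = $427,950 × 0.4 = $171,180
Ironvale County: ($171,180 − $128,000) × 0.0063 = $43,180 × 0.0063 = $272.034
Larchfield Township: $171,180 × 0.0013 = $222.534
Rookery CSD: $171,180 × 0.02086 = $3,570.8148
City of Stonebridge: $171,180 × 0.00877 = $1,501.2486
Levies subtotal = $5,566.6314
Total = $5,566.6314 + $577 = $6,143.6314

$6,144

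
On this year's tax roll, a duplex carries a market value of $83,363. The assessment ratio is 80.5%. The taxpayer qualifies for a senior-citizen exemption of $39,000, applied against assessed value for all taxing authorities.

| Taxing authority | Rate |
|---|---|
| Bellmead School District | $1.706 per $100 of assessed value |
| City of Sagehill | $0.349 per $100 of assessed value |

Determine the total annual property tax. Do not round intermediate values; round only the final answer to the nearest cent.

$577.60

Assessed value = $83,363 × 0.805 = $67,107.215
Taxable value = $67,107.215 − $39,000 = $28,107.215
Bellmead School District: $28,107.215 × 0.01706 = $479.5090879
City of Sagehill: $28,107.215 × 0.00349 = $98.09418035
Total = $479.5090879 + $98.09418035 = $577.60326825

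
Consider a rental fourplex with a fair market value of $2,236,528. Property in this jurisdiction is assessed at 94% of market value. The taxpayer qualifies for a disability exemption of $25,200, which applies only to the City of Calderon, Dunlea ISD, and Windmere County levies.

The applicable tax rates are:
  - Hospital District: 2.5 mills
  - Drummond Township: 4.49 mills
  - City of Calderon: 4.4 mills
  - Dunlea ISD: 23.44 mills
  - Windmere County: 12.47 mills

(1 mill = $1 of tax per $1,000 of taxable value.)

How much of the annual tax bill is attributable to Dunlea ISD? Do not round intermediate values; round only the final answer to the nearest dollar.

$48,688

Assessed value = $2,236,528 × 0.94 = $2,102,336.32
Dunlea ISD taxable value = $2,102,336.32 − $25,200 = $2,077,136.32
Dunlea ISD levy = $2,077,136.32 × 0.02344 = $48,688.0753408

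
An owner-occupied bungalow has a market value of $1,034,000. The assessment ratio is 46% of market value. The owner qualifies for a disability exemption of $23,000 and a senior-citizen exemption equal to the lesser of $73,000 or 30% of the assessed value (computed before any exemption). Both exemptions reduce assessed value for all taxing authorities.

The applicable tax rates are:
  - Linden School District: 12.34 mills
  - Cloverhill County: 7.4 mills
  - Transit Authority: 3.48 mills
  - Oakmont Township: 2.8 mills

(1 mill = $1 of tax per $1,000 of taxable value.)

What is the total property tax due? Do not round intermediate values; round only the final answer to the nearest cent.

$9,878.23

Assessed value = $1,034,000 × 0.46 = $475,640
Senior-citizen exemption = min($73,000, 30% × $475,640) = min($73,000, $142,692) = $73,000 (dollar cap binds)
Taxable value = $475,640 − $23,000 − $73,000 = $379,640
Linden School District: $379,640 × 0.01234 = $4,684.7576
Cloverhill County: $379,640 × 0.0074 = $2,809.336
Transit Authority: $379,640 × 0.00348 = $1,321.1472
Oakmont Township: $379,640 × 0.0028 = $1,062.992
Total = $9,878.2328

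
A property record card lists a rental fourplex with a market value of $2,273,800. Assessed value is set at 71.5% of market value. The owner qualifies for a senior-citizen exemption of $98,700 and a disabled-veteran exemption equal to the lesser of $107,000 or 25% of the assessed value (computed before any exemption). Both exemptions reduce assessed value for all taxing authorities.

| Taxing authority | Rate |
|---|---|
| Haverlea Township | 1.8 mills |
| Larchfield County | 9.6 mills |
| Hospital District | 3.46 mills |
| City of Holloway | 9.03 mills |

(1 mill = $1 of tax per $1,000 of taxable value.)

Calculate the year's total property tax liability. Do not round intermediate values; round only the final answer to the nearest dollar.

$33,925

Assessed value = $2,273,800 × 0.715 = $1,625,767
Disabled-veteran exemption = min($107,000, 25% × $1,625,767) = min($107,000, $406,441.75) = $107,000 (dollar cap binds)
Taxable value = $1,625,767 − $98,700 − $107,000 = $1,420,067
Haverlea Township: $1,420,067 × 0.0018 = $2,556.1206
Larchfield County: $1,420,067 × 0.0096 = $13,632.6432
Hospital District: $1,420,067 × 0.00346 = $4,913.43182
City of Holloway: $1,420,067 × 0.00903 = $12,823.20501
Total = $33,925.40063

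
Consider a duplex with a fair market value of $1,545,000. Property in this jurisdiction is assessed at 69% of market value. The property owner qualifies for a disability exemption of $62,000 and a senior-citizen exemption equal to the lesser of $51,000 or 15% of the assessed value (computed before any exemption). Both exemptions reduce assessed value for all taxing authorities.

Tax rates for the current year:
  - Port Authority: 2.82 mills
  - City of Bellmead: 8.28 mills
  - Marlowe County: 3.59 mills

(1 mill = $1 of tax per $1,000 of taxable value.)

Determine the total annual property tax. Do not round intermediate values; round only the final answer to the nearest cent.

$14,000.30

Assessed value = $1,545,000 × 0.69 = $1,066,050
Senior-citizen exemption = min($51,000, 15% × $1,066,050) = min($51,000, $159,907.5) = $51,000 (dollar cap binds)
Taxable value = $1,066,050 − $62,000 − $51,000 = $953,050
Port Authority: $953,050 × 0.00282 = $2,687.601
City of Bellmead: $953,050 × 0.00828 = $7,891.254
Marlowe County: $953,050 × 0.00359 = $3,421.4495
Total = $14,000.3045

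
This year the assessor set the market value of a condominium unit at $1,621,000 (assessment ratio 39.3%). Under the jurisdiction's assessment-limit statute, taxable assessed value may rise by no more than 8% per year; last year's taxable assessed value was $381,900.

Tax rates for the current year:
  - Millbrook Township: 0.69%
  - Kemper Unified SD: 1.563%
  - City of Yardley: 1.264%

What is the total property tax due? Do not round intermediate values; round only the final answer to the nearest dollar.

$14,506

Uncapped assessed value = $1,621,000 × 0.393 = $637,053
Cap limit = $381,900 × 1.08 = $412,452
Taxable assessed value = min($637,053, $412,452) = $412,452 (cap binds)
Millbrook Township: $412,452 × 0.0069 = $2,845.9188
Kemper Unified SD: $412,452 × 0.01563 = $6,446.62476
City of Yardley: $412,452 × 0.01264 = $5,213.39328
Total = $14,505.93684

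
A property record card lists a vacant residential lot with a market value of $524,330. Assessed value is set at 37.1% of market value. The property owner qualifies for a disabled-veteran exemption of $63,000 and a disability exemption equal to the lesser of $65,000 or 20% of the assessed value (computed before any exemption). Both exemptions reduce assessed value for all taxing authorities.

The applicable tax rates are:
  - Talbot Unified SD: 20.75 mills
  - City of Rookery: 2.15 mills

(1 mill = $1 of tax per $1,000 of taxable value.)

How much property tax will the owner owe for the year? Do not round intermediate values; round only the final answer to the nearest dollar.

Assessed value = $524,330 × 0.371 = $194,526.43
Disability exemption = min($65,000, 20% × $194,526.43) = min($65,000, $38,905.286) = $38,905.286 (percentage binds)
Taxable value = $194,526.43 − $63,000 − $38,905.286 = $92,621.144
Talbot Unified SD: $92,621.144 × 0.02075 = $1,921.888738
City of Rookery: $92,621.144 × 0.00215 = $199.1354596
Total = $2,121.0241976

$2,121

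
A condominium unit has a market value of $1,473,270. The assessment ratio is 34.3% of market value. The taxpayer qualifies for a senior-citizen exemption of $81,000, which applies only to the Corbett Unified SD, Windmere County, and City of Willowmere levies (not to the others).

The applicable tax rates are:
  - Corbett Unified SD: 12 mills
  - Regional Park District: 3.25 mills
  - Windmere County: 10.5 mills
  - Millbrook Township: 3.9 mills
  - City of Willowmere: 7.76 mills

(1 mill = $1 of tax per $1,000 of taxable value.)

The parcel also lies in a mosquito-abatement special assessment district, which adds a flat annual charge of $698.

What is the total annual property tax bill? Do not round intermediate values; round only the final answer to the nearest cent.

Assessed value = $1,473,270 × 0.343 = $505,331.61
Corbett Unified SD: ($505,331.61 − $81,000) × 0.012 = $424,331.61 × 0.012 = $5,091.97932
Regional Park District: $505,331.61 × 0.00325 = $1,642.3277325
Windmere County: ($505,331.61 − $81,000) × 0.0105 = $424,331.61 × 0.0105 = $4,455.481905
Millbrook Township: $505,331.61 × 0.0039 = $1,970.793279
City of Willowmere: ($505,331.61 − $81,000) × 0.00776 = $424,331.61 × 0.00776 = $3,292.8132936
Levies subtotal = $16,453.3955301
Total = $16,453.3955301 + $698 = $17,151.3955301

$17,151.40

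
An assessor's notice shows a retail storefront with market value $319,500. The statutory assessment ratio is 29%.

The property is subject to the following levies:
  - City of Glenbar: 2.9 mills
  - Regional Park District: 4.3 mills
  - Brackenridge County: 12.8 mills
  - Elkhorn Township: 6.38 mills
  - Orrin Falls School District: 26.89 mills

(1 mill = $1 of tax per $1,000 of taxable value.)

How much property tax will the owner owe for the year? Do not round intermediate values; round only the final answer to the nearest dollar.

Assessed value = $319,500 × 0.29 = $92,655
City of Glenbar: $92,655 × 0.0029 = $268.6995
Regional Park District: $92,655 × 0.0043 = $398.4165
Brackenridge County: $92,655 × 0.0128 = $1,185.984
Elkhorn Township: $92,655 × 0.00638 = $591.1389
Orrin Falls School District: $92,655 × 0.02689 = $2,491.49295
Total = $268.6995 + $398.4165 + $1,185.984 + $591.1389 + $2,491.49295 = $4,935.73185

$4,936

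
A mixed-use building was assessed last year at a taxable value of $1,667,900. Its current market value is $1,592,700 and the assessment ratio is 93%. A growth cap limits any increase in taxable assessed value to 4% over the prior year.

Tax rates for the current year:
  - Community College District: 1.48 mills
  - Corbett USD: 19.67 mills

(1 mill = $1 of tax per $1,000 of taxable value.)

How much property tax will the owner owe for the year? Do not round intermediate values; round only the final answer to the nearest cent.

$31,327.61

Uncapped assessed value = $1,592,700 × 0.93 = $1,481,211
Cap limit = $1,667,900 × 1.04 = $1,734,616
Taxable assessed value = min($1,481,211, $1,734,616) = $1,481,211 (cap does not bind)
Community College District: $1,481,211 × 0.00148 = $2,192.19228
Corbett USD: $1,481,211 × 0.01967 = $29,135.42037
Total = $31,327.61265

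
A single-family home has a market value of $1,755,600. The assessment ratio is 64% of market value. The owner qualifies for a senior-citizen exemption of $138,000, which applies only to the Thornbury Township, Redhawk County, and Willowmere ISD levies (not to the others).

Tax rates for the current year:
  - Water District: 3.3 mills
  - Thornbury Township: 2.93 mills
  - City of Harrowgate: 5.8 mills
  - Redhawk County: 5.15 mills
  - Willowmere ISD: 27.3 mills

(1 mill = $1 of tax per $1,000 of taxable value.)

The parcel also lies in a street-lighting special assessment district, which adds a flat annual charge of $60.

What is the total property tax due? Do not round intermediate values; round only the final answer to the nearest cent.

Assessed value = $1,755,600 × 0.64 = $1,123,584
Water District: $1,123,584 × 0.0033 = $3,707.8272
Thornbury Township: ($1,123,584 − $138,000) × 0.00293 = $985,584 × 0.00293 = $2,887.76112
City of Harrowgate: $1,123,584 × 0.0058 = $6,516.7872
Redhawk County: ($1,123,584 − $138,000) × 0.00515 = $985,584 × 0.00515 = $5,075.7576
Willowmere ISD: ($1,123,584 − $138,000) × 0.0273 = $985,584 × 0.0273 = $26,906.4432
Levies subtotal = $45,094.57632
Total = $45,094.57632 + $60 = $45,154.57632

$45,154.58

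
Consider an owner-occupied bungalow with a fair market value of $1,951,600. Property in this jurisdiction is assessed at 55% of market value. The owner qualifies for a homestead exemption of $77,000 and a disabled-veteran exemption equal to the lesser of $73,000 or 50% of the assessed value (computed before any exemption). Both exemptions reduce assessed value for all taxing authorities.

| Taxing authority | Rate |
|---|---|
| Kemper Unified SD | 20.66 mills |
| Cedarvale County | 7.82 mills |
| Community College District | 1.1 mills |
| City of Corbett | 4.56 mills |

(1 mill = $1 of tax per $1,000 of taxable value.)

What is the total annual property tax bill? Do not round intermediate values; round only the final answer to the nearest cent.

$31,524.19

Assessed value = $1,951,600 × 0.55 = $1,073,380
Disabled-veteran exemption = min($73,000, 50% × $1,073,380) = min($73,000, $536,690) = $73,000 (dollar cap binds)
Taxable value = $1,073,380 − $77,000 − $73,000 = $923,380
Kemper Unified SD: $923,380 × 0.02066 = $19,077.0308
Cedarvale County: $923,380 × 0.00782 = $7,220.8316
Community College District: $923,380 × 0.0011 = $1,015.718
City of Corbett: $923,380 × 0.00456 = $4,210.6128
Total = $31,524.1932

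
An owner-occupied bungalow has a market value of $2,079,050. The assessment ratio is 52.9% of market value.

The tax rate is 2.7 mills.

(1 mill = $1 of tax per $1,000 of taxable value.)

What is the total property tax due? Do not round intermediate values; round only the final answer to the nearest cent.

Assessed value = $2,079,050 × 0.529 = $1,099,817.45
Tax = $1,099,817.45 × 0.0027 = $2,969.507115

$2,969.51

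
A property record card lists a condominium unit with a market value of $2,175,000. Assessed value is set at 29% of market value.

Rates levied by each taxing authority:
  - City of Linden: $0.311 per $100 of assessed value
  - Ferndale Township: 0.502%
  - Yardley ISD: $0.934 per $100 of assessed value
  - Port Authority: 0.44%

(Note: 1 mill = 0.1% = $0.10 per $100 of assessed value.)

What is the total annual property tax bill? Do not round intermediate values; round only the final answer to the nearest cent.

$13,794.50

Assessed value = $2,175,000 × 0.29 = $630,750
City of Linden: $630,750 × 0.00311 = $1,961.6325
Ferndale Township: $630,750 × 0.00502 = $3,166.365
Yardley ISD: $630,750 × 0.00934 = $5,891.205
Port Authority: $630,750 × 0.0044 = $2,775.3
Total = $13,794.5025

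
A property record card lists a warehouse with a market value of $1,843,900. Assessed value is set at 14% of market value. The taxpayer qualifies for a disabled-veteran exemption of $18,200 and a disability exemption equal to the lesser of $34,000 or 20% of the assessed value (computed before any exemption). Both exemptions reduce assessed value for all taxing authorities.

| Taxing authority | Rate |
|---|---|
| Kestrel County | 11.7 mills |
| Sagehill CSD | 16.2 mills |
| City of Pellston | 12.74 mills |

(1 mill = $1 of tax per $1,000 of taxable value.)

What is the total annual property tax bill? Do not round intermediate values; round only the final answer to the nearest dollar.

$8,370

Assessed value = $1,843,900 × 0.14 = $258,146
Disability exemption = min($34,000, 20% × $258,146) = min($34,000, $51,629.2) = $34,000 (dollar cap binds)
Taxable value = $258,146 − $18,200 − $34,000 = $205,946
Kestrel County: $205,946 × 0.0117 = $2,409.5682
Sagehill CSD: $205,946 × 0.0162 = $3,336.3252
City of Pellston: $205,946 × 0.01274 = $2,623.75204
Total = $8,369.64544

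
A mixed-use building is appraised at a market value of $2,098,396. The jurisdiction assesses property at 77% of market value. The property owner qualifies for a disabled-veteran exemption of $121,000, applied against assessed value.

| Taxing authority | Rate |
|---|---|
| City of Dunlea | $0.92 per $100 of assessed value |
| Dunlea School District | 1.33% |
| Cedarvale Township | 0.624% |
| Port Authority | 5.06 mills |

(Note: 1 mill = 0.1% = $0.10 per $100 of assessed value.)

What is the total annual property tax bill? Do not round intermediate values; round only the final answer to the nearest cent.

Assessed value = $2,098,396 × 0.77 = $1,615,764.92
Taxable value = $1,615,764.92 − $121,000 = $1,494,764.92
City of Dunlea: $1,494,764.92 × 0.0092 = $13,751.837264
Dunlea School District: $1,494,764.92 × 0.0133 = $19,880.373436
Cedarvale Township: $1,494,764.92 × 0.00624 = $9,327.3331008
Port Authority: $1,494,764.92 × 0.00506 = $7,563.5104952
Total = $50,523.054296

$50,523.05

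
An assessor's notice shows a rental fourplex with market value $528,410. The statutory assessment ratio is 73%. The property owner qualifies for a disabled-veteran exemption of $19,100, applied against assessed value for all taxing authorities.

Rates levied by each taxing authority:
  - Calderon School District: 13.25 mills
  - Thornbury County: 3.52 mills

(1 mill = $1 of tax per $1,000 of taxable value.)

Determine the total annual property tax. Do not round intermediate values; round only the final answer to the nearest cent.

$6,148.54

Assessed value = $528,410 × 0.73 = $385,739.3
Taxable value = $385,739.3 − $19,100 = $366,639.3
Calderon School District: $366,639.3 × 0.01325 = $4,857.970725
Thornbury County: $366,639.3 × 0.00352 = $1,290.570336
Total = $4,857.970725 + $1,290.570336 = $6,148.541061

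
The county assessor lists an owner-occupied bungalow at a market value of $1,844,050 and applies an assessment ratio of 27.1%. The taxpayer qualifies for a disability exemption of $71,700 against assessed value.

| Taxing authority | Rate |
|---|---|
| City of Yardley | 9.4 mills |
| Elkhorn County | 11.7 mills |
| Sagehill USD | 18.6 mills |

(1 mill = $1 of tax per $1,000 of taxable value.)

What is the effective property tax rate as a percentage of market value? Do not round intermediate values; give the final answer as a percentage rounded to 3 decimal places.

Assessed value = $1,844,050 × 0.271 = $499,737.55
Taxable value = $499,737.55 − $71,700 = $428,037.55
City of Yardley: $428,037.55 × 0.0094 = $4,023.55297
Elkhorn County: $428,037.55 × 0.0117 = $5,008.039335
Sagehill USD: $428,037.55 × 0.0186 = $7,961.49843
Total tax = $16,993.090735
Effective rate = $16,993.090735 ÷ $1,844,050 = 0.922% of market value

0.922%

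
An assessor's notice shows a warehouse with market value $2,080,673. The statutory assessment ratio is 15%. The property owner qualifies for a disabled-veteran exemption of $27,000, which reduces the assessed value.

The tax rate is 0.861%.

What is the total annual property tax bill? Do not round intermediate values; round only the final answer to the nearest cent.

$2,454.72

Assessed value = $2,080,673 × 0.15 = $312,100.95
Taxable value = $312,100.95 − $27,000 = $285,100.95
Tax = $285,100.95 × 0.00861 = $2,454.7191795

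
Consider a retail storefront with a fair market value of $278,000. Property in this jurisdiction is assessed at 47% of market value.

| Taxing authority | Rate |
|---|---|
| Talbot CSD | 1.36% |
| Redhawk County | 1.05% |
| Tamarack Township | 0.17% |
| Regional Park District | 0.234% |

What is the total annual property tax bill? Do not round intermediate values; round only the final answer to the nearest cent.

Assessed value = $278,000 × 0.47 = $130,660
Talbot CSD: $130,660 × 0.0136 = $1,776.976
Redhawk County: $130,660 × 0.0105 = $1,371.93
Tamarack Township: $130,660 × 0.0017 = $222.122
Regional Park District: $130,660 × 0.00234 = $305.7444
Total = $1,776.976 + $1,371.93 + $222.122 + $305.7444 = $3,676.7724

$3,676.77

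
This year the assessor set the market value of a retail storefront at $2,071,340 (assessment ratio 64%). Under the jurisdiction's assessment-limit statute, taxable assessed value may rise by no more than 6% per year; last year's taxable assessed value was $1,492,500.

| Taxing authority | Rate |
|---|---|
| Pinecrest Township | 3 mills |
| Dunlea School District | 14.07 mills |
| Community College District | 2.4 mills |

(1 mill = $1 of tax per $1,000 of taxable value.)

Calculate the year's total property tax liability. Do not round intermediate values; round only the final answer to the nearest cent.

$25,810.55

Uncapped assessed value = $2,071,340 × 0.64 = $1,325,657.6
Cap limit = $1,492,500 × 1.06 = $1,582,050
Taxable assessed value = min($1,325,657.6, $1,582,050) = $1,325,657.6 (cap does not bind)
Pinecrest Township: $1,325,657.6 × 0.003 = $3,976.9728
Dunlea School District: $1,325,657.6 × 0.01407 = $18,652.002432
Community College District: $1,325,657.6 × 0.0024 = $3,181.57824
Total = $25,810.553472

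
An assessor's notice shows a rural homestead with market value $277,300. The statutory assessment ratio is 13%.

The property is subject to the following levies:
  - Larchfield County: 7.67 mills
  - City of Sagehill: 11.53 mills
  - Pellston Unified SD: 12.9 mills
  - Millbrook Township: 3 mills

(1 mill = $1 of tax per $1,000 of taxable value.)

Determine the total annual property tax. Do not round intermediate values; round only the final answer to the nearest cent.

Assessed value = $277,300 × 0.13 = $36,049
Larchfield County: $36,049 × 0.00767 = $276.49583
City of Sagehill: $36,049 × 0.01153 = $415.64497
Pellston Unified SD: $36,049 × 0.0129 = $465.0321
Millbrook Township: $36,049 × 0.003 = $108.147
Total = $276.49583 + $415.64497 + $465.0321 + $108.147 = $1,265.3199

$1,265.32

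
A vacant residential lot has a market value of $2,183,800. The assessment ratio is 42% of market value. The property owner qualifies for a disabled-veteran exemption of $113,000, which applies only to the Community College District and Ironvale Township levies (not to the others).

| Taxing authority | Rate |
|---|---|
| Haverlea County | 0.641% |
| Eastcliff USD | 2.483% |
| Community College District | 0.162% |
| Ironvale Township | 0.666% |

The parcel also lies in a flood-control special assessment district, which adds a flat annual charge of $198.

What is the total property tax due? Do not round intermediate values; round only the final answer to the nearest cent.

Assessed value = $2,183,800 × 0.42 = $917,196
Haverlea County: $917,196 × 0.00641 = $5,879.22636
Eastcliff USD: $917,196 × 0.02483 = $22,773.97668
Community College District: ($917,196 − $113,000) × 0.00162 = $804,196 × 0.00162 = $1,302.79752
Ironvale Township: ($917,196 − $113,000) × 0.00666 = $804,196 × 0.00666 = $5,355.94536
Levies subtotal = $35,311.94592
Total = $35,311.94592 + $198 = $35,509.94592

$35,509.95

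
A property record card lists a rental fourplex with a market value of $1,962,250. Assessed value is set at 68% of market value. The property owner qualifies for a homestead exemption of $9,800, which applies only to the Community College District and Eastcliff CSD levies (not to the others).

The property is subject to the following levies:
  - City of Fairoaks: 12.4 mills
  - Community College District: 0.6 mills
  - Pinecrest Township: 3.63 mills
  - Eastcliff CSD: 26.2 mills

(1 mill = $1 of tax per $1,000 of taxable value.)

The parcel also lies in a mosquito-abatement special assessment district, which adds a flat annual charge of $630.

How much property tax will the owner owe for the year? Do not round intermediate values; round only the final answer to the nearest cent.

$57,516.71

Assessed value = $1,962,250 × 0.68 = $1,334,330
City of Fairoaks: $1,334,330 × 0.0124 = $16,545.692
Community College District: ($1,334,330 − $9,800) × 0.0006 = $1,324,530 × 0.0006 = $794.718
Pinecrest Township: $1,334,330 × 0.00363 = $4,843.6179
Eastcliff CSD: ($1,334,330 − $9,800) × 0.0262 = $1,324,530 × 0.0262 = $34,702.686
Levies subtotal = $56,886.7139
Total = $56,886.7139 + $630 = $57,516.7139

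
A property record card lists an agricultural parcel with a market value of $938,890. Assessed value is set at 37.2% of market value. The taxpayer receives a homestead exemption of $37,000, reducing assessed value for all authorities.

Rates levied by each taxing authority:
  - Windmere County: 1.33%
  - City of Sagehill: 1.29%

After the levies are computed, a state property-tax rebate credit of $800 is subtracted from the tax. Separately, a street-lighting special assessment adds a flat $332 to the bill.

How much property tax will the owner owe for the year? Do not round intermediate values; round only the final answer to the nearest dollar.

$7,713

Assessed value = $938,890 × 0.372 = $349,267.08
Taxable value = $349,267.08 − $37,000 = $312,267.08
Windmere County: $312,267.08 × 0.0133 = $4,153.152164
City of Sagehill: $312,267.08 × 0.0129 = $4,028.245332
Levies subtotal = $8,181.397496
After credit = $8,181.397496 − $800 = $7,381.397496
Total = $7,381.397496 + $332 = $7,713.397496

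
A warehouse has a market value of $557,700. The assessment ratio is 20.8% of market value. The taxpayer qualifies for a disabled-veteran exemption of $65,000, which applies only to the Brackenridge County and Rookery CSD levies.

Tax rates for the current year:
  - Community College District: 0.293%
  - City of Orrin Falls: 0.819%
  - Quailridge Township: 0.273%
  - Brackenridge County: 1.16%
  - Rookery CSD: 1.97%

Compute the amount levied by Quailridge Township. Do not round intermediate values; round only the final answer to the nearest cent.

$316.68

Assessed value = $557,700 × 0.208 = $116,001.6
Quailridge Township taxable value = $116,001.6 (exemption does not apply)
Quailridge Township levy = $116,001.6 × 0.00273 = $316.684368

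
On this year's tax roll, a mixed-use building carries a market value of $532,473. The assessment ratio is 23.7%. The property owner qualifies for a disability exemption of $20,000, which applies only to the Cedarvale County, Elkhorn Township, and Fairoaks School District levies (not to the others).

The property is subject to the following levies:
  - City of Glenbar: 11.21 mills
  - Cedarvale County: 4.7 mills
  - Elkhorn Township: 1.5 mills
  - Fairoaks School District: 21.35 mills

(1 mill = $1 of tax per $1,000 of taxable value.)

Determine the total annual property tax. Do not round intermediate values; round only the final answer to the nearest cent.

$4,340.36

Assessed value = $532,473 × 0.237 = $126,196.101
City of Glenbar: $126,196.101 × 0.01121 = $1,414.65829221
Cedarvale County: ($126,196.101 − $20,000) × 0.0047 = $106,196.101 × 0.0047 = $499.1216747
Elkhorn Township: ($126,196.101 − $20,000) × 0.0015 = $106,196.101 × 0.0015 = $159.2941515
Fairoaks School District: ($126,196.101 − $20,000) × 0.02135 = $106,196.101 × 0.02135 = $2,267.28675635
Total = $4,340.36087476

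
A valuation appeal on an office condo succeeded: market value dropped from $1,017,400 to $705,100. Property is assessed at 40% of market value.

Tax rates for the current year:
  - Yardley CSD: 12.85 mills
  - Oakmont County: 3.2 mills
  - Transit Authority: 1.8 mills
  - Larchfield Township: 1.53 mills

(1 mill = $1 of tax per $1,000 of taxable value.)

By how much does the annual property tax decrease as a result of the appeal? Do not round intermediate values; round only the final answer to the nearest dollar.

$2,421

Old assessed value = $1,017,400 × 0.4 = $406,960
New assessed value = $705,100 × 0.4 = $282,040
Combined rate = 0.01285 + 0.0032 + 0.0018 + 0.00153 = 0.01938
Old tax = $406,960 × 0.01938 = $7,886.8848
New tax = $282,040 × 0.01938 = $5,465.9352
Reduction = $7,886.8848 − $5,465.9352 = $2,420.9496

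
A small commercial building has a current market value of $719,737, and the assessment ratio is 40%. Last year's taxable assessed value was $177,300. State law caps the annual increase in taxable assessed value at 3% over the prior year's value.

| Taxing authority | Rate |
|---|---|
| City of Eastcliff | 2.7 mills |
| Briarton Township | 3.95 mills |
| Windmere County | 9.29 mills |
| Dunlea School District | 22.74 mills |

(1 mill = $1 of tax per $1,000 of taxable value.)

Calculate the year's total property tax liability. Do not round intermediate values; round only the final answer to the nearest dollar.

Uncapped assessed value = $719,737 × 0.4 = $287,894.8
Cap limit = $177,300 × 1.03 = $182,619
Taxable assessed value = min($287,894.8, $182,619) = $182,619 (cap binds)
City of Eastcliff: $182,619 × 0.0027 = $493.0713
Briarton Township: $182,619 × 0.00395 = $721.34505
Windmere County: $182,619 × 0.00929 = $1,696.53051
Dunlea School District: $182,619 × 0.02274 = $4,152.75606
Total = $7,063.70292

$7,064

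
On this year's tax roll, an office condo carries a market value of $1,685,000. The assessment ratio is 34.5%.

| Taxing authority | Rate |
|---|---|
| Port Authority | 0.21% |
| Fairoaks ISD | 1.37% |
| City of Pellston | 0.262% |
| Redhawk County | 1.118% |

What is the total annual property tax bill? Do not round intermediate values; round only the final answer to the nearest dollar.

Assessed value = $1,685,000 × 0.345 = $581,325
Port Authority: $581,325 × 0.0021 = $1,220.7825
Fairoaks ISD: $581,325 × 0.0137 = $7,964.1525
City of Pellston: $581,325 × 0.00262 = $1,523.0715
Redhawk County: $581,325 × 0.01118 = $6,499.2135
Total = $1,220.7825 + $7,964.1525 + $1,523.0715 + $6,499.2135 = $17,207.22

$17,207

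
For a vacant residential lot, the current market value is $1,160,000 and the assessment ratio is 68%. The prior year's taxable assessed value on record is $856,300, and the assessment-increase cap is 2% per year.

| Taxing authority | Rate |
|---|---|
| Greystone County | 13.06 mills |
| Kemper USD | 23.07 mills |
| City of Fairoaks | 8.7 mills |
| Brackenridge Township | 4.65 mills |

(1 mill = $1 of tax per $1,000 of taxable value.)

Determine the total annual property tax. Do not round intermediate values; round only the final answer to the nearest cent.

$39,029.82

Uncapped assessed value = $1,160,000 × 0.68 = $788,800
Cap limit = $856,300 × 1.02 = $873,426
Taxable assessed value = min($788,800, $873,426) = $788,800 (cap does not bind)
Greystone County: $788,800 × 0.01306 = $10,301.728
Kemper USD: $788,800 × 0.02307 = $18,197.616
City of Fairoaks: $788,800 × 0.0087 = $6,862.56
Brackenridge Township: $788,800 × 0.00465 = $3,667.92
Total = $39,029.824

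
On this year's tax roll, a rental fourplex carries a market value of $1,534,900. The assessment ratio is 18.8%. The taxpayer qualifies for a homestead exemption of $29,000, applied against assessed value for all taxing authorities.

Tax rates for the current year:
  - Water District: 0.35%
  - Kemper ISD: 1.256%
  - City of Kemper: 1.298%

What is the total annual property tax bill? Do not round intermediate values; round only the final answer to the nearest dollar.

Assessed value = $1,534,900 × 0.188 = $288,561.2
Taxable value = $288,561.2 − $29,000 = $259,561.2
Water District: $259,561.2 × 0.0035 = $908.4642
Kemper ISD: $259,561.2 × 0.01256 = $3,260.088672
City of Kemper: $259,561.2 × 0.01298 = $3,369.104376
Total = $908.4642 + $3,260.088672 + $3,369.104376 = $7,537.657248

$7,538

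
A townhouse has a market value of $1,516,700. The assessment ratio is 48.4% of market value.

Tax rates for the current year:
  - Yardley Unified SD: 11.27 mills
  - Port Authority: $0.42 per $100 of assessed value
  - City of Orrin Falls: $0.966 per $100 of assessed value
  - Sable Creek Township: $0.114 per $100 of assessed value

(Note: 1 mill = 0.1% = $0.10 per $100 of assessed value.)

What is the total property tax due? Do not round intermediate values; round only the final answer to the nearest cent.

$19,284.36

Assessed value = $1,516,700 × 0.484 = $734,082.8
Yardley Unified SD: $734,082.8 × 0.01127 = $8,273.113156
Port Authority: $734,082.8 × 0.0042 = $3,083.14776
City of Orrin Falls: $734,082.8 × 0.00966 = $7,091.239848
Sable Creek Township: $734,082.8 × 0.00114 = $836.854392
Total = $19,284.355156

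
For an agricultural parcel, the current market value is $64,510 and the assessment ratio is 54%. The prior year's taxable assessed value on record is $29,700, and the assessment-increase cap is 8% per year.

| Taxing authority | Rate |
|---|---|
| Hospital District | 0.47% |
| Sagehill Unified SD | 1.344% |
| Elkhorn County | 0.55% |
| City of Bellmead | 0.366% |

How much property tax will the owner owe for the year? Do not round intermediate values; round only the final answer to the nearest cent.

Uncapped assessed value = $64,510 × 0.54 = $34,835.4
Cap limit = $29,700 × 1.08 = $32,076
Taxable assessed value = min($34,835.4, $32,076) = $32,076 (cap binds)
Hospital District: $32,076 × 0.0047 = $150.7572
Sagehill Unified SD: $32,076 × 0.01344 = $431.10144
Elkhorn County: $32,076 × 0.0055 = $176.418
City of Bellmead: $32,076 × 0.00366 = $117.39816
Total = $875.6748

$875.67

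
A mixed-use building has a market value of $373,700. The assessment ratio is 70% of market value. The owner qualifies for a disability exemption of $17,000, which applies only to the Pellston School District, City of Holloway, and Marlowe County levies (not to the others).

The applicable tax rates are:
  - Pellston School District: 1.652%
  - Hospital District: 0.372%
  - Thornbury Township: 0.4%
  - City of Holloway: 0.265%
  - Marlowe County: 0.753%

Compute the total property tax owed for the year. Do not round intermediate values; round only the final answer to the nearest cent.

$8,550.03

Assessed value = $373,700 × 0.7 = $261,590
Pellston School District: ($261,590 − $17,000) × 0.01652 = $244,590 × 0.01652 = $4,040.6268
Hospital District: $261,590 × 0.00372 = $973.1148
Thornbury Township: $261,590 × 0.004 = $1,046.36
City of Holloway: ($261,590 − $17,000) × 0.00265 = $244,590 × 0.00265 = $648.1635
Marlowe County: ($261,590 − $17,000) × 0.00753 = $244,590 × 0.00753 = $1,841.7627
Total = $8,550.0278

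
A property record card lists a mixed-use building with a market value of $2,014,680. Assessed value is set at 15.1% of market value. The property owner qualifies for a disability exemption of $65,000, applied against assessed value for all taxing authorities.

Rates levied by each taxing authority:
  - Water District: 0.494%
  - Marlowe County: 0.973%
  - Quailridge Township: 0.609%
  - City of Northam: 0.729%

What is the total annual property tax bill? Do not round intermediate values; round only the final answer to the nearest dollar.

$6,710

Assessed value = $2,014,680 × 0.151 = $304,216.68
Taxable value = $304,216.68 − $65,000 = $239,216.68
Water District: $239,216.68 × 0.00494 = $1,181.7303992
Marlowe County: $239,216.68 × 0.00973 = $2,327.5782964
Quailridge Township: $239,216.68 × 0.00609 = $1,456.8295812
City of Northam: $239,216.68 × 0.00729 = $1,743.8895972
Total = $1,181.7303992 + $2,327.5782964 + $1,456.8295812 + $1,743.8895972 = $6,710.027874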